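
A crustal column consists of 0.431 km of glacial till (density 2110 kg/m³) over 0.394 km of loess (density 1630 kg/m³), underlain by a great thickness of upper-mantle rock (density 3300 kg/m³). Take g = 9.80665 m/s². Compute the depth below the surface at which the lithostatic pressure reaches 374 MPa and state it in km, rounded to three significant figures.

11.9 km

Pressure at base of upper layers: 2110×9.80665×431 + 1630×9.80665×394 = 1.522×10^7 Pa = 15.22 MPa
Remaining pressure to be supplied by upper-mantle rock: 3.740×10^8 − 1.522×10^7 = 3.588×10^8 Pa
Additional depth in upper-mantle rock = 3.588×10^8 Pa / (3300 kg/m³ × 9.80665 m/s²) = 11087 m
Total depth = 825 m + 11087 m = 11912 m
= 11.912 km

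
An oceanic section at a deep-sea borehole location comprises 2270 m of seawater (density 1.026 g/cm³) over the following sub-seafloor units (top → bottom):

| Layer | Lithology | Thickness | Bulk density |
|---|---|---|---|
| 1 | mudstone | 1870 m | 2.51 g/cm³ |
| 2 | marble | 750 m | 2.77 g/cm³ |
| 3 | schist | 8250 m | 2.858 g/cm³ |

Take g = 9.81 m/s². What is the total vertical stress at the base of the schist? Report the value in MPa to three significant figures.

321 MPa

seawater: 1026 kg/m³ × 9.81 m/s² × 2270 m = 2.285×10^7 Pa = 22.85 MPa
mudstone: 2510 kg/m³ × 9.81 m/s² × 1870 m = 4.605×10^7 Pa = 46.05 MPa
marble: 2770 kg/m³ × 9.81 m/s² × 750 m = 2.038×10^7 Pa = 20.38 MPa
schist: 2858 kg/m³ × 9.81 m/s² × 8250 m = 2.313×10^8 Pa = 231.3 MPa
Total = 22.85 + 46.05 + 20.38 + 231.3 = 320.58 MPa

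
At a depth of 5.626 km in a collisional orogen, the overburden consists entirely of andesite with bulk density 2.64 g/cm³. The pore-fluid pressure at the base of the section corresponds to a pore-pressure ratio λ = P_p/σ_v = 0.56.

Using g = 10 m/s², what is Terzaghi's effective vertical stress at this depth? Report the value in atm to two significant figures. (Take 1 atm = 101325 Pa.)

Overburden (lithostatic) stress σ_v:
andesite: 2640 kg/m³ × 10 m/s² × 5626 m = 1.485×10^8 Pa = 148.5 MPa
Pore pressure P_p = λ·σ_v = 0.56 × 148.5 MPa = 83.17 MPa
Effective stress σ' = σ_v − P_p = 148.5 − 83.17 = 65.352 MPa = 644.97 atm

640 atm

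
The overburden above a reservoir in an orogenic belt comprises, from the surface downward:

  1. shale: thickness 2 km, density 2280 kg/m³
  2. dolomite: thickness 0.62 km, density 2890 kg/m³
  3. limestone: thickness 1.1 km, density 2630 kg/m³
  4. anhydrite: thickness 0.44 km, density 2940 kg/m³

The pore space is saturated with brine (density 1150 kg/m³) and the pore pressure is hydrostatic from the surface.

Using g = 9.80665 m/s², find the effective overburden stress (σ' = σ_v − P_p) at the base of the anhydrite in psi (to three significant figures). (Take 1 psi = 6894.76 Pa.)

8180 psi

Overburden (lithostatic) stress σ_v:
shale: 2280 kg/m³ × 9.80665 m/s² × 2000 m = 4.472×10^7 Pa = 44.72 MPa
dolomite: 2890 kg/m³ × 9.80665 m/s² × 620 m = 1.757×10^7 Pa = 17.57 MPa
limestone: 2630 kg/m³ × 9.80665 m/s² × 1100 m = 2.837×10^7 Pa = 28.37 MPa
anhydrite: 2940 kg/m³ × 9.80665 m/s² × 440 m = 1.269×10^7 Pa = 12.69 MPa
Total = 44.72 + 17.57 + 28.37 + 12.69 = 103.35 MPa
Pore pressure P_p = 1150 kg/m³ × 9.80665 m/s² × 4160 m = 4.692×10^7 Pa = 46.92 MPa
Effective stress σ' = σ_v − P_p = 103.3 − 46.92 = 56.431 MPa = 8184.7 psi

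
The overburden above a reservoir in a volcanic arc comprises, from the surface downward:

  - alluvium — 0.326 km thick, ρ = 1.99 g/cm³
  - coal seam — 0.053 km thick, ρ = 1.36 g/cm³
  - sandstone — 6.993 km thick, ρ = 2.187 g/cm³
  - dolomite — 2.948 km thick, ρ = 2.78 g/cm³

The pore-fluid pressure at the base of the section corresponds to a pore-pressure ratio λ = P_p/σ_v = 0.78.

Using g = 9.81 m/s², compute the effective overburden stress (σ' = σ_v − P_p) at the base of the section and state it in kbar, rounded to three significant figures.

0.522 kbar

Overburden (lithostatic) stress σ_v:
alluvium: 1990 kg/m³ × 9.81 m/s² × 326 m = 6.364×10^6 Pa = 6.364 MPa
coal seam: 1360 kg/m³ × 9.81 m/s² × 53 m = 7.071×10^5 Pa = 0.7071 MPa
sandstone: 2187 kg/m³ × 9.81 m/s² × 6993 m = 1.500×10^8 Pa = 150.0 MPa
dolomite: 2780 kg/m³ × 9.81 m/s² × 2948 m = 8.040×10^7 Pa = 80.40 MPa
Total = 6.364 + 0.7071 + 150.0 + 80.40 = 237.50 MPa
Pore pressure P_p = λ·σ_v = 0.78 × 237.5 MPa = 185.2 MPa
Effective stress σ' = σ_v − P_p = 237.5 − 185.2 = 52.250 MPa = 0.52250 kbar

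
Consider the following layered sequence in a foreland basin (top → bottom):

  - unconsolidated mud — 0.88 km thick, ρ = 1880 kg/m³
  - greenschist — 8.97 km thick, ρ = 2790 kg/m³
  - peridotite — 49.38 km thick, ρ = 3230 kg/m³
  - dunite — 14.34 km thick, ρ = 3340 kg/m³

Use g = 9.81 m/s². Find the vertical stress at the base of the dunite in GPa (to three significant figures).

2.30 GPa

unconsolidated mud: 1880 kg/m³ × 9.81 m/s² × 880 m = 1.623×10^7 Pa = 0.01623 GPa
greenschist: 2790 kg/m³ × 9.81 m/s² × 8970 m = 2.455×10^8 Pa = 0.2455 GPa
peridotite: 3230 kg/m³ × 9.81 m/s² × 49380 m = 1.565×10^9 Pa = 1.565 GPa
dunite: 3340 kg/m³ × 9.81 m/s² × 14340 m = 4.699×10^8 Pa = 0.4699 GPa
Total = 0.01623 + 0.2455 + 1.565 + 0.4699 = 2.2963 GPa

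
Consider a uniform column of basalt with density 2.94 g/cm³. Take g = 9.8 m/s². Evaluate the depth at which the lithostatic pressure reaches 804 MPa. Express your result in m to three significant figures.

h = P/(ρg) = 804 MPa / (2940 kg/m³ × 9.8 m/s²) = 8.040×10^8 Pa / 28812 Pa/m = 27905 m

27900 m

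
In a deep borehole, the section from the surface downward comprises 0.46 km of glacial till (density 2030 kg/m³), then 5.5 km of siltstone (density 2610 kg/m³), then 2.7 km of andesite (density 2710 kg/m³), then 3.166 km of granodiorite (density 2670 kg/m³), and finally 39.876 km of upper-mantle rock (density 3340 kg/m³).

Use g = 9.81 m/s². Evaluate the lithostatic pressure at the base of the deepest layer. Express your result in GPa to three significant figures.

glacial till: 2030 kg/m³ × 9.81 m/s² × 460 m = 9.161×10^6 Pa = 9.161×10^-3 GPa
siltstone: 2610 kg/m³ × 9.81 m/s² × 5500 m = 1.408×10^8 Pa = 0.1408 GPa
andesite: 2710 kg/m³ × 9.81 m/s² × 2700 m = 7.178×10^7 Pa = 0.07178 GPa
granodiorite: 2670 kg/m³ × 9.81 m/s² × 3166 m = 8.293×10^7 Pa = 0.08293 GPa
upper-mantle rock: 3340 kg/m³ × 9.81 m/s² × 39876 m = 1.307×10^9 Pa = 1.307 GPa
Total = 9.161×10^-3 + 0.1408 + 0.07178 + 0.08293 + 1.307 = 1.6112 GPa

1.61 GPa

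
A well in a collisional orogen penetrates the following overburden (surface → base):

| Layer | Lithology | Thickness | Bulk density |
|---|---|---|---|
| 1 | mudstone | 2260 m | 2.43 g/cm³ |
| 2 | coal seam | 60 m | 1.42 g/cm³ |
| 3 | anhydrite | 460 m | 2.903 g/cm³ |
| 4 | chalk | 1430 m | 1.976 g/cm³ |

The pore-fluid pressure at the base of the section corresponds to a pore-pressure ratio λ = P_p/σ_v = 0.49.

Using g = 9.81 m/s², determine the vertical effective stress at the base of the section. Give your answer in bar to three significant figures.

Overburden (lithostatic) stress σ_v:
mudstone: 2430 kg/m³ × 9.81 m/s² × 2260 m = 5.387×10^7 Pa = 53.87 MPa
coal seam: 1420 kg/m³ × 9.81 m/s² × 60 m = 8.358×10^5 Pa = 0.8358 MPa
anhydrite: 2903 kg/m³ × 9.81 m/s² × 460 m = 1.310×10^7 Pa = 13.10 MPa
chalk: 1976 kg/m³ × 9.81 m/s² × 1430 m = 2.772×10^7 Pa = 27.72 MPa
Total = 53.87 + 0.8358 + 13.10 + 27.72 = 95.530 MPa
Pore pressure P_p = λ·σ_v = 0.49 × 95.53 MPa = 46.81 MPa
Effective stress σ' = σ_v − P_p = 95.53 − 46.81 = 48.720 MPa = 487.20 bar

487 bar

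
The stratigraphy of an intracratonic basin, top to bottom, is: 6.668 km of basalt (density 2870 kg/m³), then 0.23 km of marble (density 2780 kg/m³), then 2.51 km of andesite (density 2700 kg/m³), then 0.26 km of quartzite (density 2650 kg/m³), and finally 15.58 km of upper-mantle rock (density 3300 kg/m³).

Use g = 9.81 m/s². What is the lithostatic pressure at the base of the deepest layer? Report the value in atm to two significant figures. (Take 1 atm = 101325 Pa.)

7600 atm

basalt: 2870 kg/m³ × 9.81 m/s² × 6668 m = 1.877×10^8 Pa = 1853 atm
marble: 2780 kg/m³ × 9.81 m/s² × 230 m = 6.273×10^6 Pa = 61.90 atm
andesite: 2700 kg/m³ × 9.81 m/s² × 2510 m = 6.648×10^7 Pa = 656.1 atm
quartzite: 2650 kg/m³ × 9.81 m/s² × 260 m = 6.759×10^6 Pa = 66.71 atm
upper-mantle rock: 3300 kg/m³ × 9.81 m/s² × 15580 m = 5.044×10^8 Pa = 4978 atm
Total = 1853 + 61.90 + 656.1 + 66.71 + 4978 = 7615.3 atm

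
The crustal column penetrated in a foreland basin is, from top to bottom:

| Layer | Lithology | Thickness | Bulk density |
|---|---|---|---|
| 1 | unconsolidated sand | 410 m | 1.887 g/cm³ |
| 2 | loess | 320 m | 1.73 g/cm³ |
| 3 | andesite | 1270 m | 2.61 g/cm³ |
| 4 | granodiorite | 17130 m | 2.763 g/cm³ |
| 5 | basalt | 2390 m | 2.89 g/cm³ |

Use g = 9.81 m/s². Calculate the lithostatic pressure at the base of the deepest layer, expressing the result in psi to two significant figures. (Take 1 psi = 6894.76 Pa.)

unconsolidated sand: 1887 kg/m³ × 9.81 m/s² × 410 m = 7.590×10^6 Pa = 1101 psi
loess: 1730 kg/m³ × 9.81 m/s² × 320 m = 5.431×10^6 Pa = 787.7 psi
andesite: 2610 kg/m³ × 9.81 m/s² × 1270 m = 3.252×10^7 Pa = 4716 psi
granodiorite: 2763 kg/m³ × 9.81 m/s² × 17130 m = 4.643×10^8 Pa = 67342 psi
basalt: 2890 kg/m³ × 9.81 m/s² × 2390 m = 6.776×10^7 Pa = 9828 psi
Total = 1101 + 787.7 + 4716 + 67342 + 9828 = 83775 psi

84000 psi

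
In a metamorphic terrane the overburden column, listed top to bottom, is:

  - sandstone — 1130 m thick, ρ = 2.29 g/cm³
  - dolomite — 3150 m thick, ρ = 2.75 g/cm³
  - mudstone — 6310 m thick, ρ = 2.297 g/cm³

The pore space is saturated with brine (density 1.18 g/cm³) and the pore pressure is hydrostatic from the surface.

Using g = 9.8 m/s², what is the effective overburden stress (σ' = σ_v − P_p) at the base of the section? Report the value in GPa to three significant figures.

Overburden (lithostatic) stress σ_v:
sandstone: 2290 kg/m³ × 9.8 m/s² × 1130 m = 2.536×10^7 Pa = 25.36 MPa
dolomite: 2750 kg/m³ × 9.8 m/s² × 3150 m = 8.489×10^7 Pa = 84.89 MPa
mudstone: 2297 kg/m³ × 9.8 m/s² × 6310 m = 1.420×10^8 Pa = 142.0 MPa
Total = 25.36 + 84.89 + 142.0 = 252.29 MPa
Pore pressure P_p = 1180 kg/m³ × 9.8 m/s² × 10590 m = 1.225×10^8 Pa = 122.5 MPa
Effective stress σ' = σ_v − P_p = 252.3 − 122.5 = 129.83 MPa = 0.12983 GPa

0.130 GPa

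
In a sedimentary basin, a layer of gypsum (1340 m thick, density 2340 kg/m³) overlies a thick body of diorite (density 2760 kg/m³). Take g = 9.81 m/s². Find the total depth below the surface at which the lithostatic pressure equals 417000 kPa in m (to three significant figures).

15600 m

Pressure at base of upper layers: 2340×9.81×1340 = 3.076×10^7 Pa = 30760 kPa
Remaining pressure to be supplied by diorite: 4.170×10^8 − 3.076×10^7 = 3.862×10^8 Pa
Additional depth in diorite = 3.862×10^8 Pa / (2760 kg/m³ × 9.81 m/s²) = 14265 m
Total depth = 1340 m + 14265 m = 15605 m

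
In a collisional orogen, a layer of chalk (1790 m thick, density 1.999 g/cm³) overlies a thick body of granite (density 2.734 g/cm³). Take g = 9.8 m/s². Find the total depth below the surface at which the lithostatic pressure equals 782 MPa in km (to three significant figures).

Pressure at base of upper layers: 1999×9.8×1790 = 3.507×10^7 Pa = 35.07 MPa
Remaining pressure to be supplied by granite: 7.820×10^8 − 3.507×10^7 = 7.469×10^8 Pa
Additional depth in granite = 7.469×10^8 Pa / (2734 kg/m³ × 9.8 m/s²) = 27878 m
Total depth = 1790 m + 27878 m = 29668 m
= 29.668 km

29.7 km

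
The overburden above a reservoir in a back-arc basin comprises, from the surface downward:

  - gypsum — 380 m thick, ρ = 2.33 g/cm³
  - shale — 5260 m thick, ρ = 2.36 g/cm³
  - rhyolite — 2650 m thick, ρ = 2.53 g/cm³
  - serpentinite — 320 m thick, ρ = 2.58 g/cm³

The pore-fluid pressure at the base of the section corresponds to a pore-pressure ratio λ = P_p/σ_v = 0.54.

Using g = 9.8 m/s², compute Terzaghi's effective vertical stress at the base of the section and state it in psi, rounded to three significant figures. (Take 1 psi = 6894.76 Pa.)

13600 psi

Overburden (lithostatic) stress σ_v:
gypsum: 2330 kg/m³ × 9.8 m/s² × 380 m = 8.677×10^6 Pa = 8.677 MPa
shale: 2360 kg/m³ × 9.8 m/s² × 5260 m = 1.217×10^8 Pa = 121.7 MPa
rhyolite: 2530 kg/m³ × 9.8 m/s² × 2650 m = 6.570×10^7 Pa = 65.70 MPa
serpentinite: 2580 kg/m³ × 9.8 m/s² × 320 m = 8.091×10^6 Pa = 8.091 MPa
Total = 8.677 + 121.7 + 65.70 + 8.091 = 204.13 MPa
Pore pressure P_p = λ·σ_v = 0.54 × 204.1 MPa = 110.2 MPa
Effective stress σ' = σ_v − P_p = 204.1 − 110.2 = 93.898 MPa = 13619 psi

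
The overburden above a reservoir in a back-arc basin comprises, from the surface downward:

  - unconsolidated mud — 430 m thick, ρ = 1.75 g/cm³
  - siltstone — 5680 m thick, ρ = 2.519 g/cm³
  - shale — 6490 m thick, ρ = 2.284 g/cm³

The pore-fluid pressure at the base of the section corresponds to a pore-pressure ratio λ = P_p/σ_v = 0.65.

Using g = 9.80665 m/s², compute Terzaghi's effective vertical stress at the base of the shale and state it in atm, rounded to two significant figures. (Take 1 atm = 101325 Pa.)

1000 atm

Overburden (lithostatic) stress σ_v:
unconsolidated mud: 1750 kg/m³ × 9.80665 m/s² × 430 m = 7.380×10^6 Pa = 7.380 MPa
siltstone: 2519 kg/m³ × 9.80665 m/s² × 5680 m = 1.403×10^8 Pa = 140.3 MPa
shale: 2284 kg/m³ × 9.80665 m/s² × 6490 m = 1.454×10^8 Pa = 145.4 MPa
Total = 7.380 + 140.3 + 145.4 = 293.06 MPa
Pore pressure P_p = λ·σ_v = 0.65 × 293.1 MPa = 190.5 MPa
Effective stress σ' = σ_v − P_p = 293.1 − 190.5 = 102.57 MPa = 1012.3 atm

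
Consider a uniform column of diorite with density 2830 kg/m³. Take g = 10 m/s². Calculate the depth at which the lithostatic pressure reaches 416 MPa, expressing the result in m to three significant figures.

14700 m

h = P/(ρg) = 416 MPa / (2830 kg/m³ × 10 m/s²) = 4.160×10^8 Pa / 28300 Pa/m = 14700 m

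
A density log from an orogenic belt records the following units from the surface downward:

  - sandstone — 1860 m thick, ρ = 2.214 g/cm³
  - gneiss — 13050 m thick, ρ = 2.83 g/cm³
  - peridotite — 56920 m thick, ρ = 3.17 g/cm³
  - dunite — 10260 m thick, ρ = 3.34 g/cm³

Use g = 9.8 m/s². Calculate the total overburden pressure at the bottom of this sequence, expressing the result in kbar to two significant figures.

25 kbar

sandstone: 2214 kg/m³ × 9.8 m/s² × 1860 m = 4.036×10^7 Pa = 0.4036 kbar
gneiss: 2830 kg/m³ × 9.8 m/s² × 13050 m = 3.619×10^8 Pa = 3.619 kbar
peridotite: 3170 kg/m³ × 9.8 m/s² × 56920 m = 1.768×10^9 Pa = 17.68 kbar
dunite: 3340 kg/m³ × 9.8 m/s² × 10260 m = 3.358×10^8 Pa = 3.358 kbar
Total = 0.4036 + 3.619 + 17.68 + 3.358 = 25.064 kbar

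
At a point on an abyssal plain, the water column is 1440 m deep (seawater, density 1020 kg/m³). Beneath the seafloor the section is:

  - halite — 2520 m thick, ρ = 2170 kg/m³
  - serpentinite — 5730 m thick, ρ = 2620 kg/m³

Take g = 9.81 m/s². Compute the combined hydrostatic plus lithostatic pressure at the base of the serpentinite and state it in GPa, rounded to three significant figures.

0.215 GPa

seawater: 1020 kg/m³ × 9.81 m/s² × 1440 m = 1.441×10^7 Pa = 0.01441 GPa
halite: 2170 kg/m³ × 9.81 m/s² × 2520 m = 5.365×10^7 Pa = 0.05365 GPa
serpentinite: 2620 kg/m³ × 9.81 m/s² × 5730 m = 1.473×10^8 Pa = 0.1473 GPa
Total = 0.01441 + 0.05365 + 0.1473 = 0.21533 GPa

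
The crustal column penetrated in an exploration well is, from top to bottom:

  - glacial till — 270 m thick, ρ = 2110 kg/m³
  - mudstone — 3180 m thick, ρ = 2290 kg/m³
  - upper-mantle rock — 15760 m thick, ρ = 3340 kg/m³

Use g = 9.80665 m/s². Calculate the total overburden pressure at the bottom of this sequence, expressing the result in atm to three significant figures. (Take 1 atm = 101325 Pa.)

5850 atm

glacial till: 2110 kg/m³ × 9.80665 m/s² × 270 m = 5.587×10^6 Pa = 55.14 atm
mudstone: 2290 kg/m³ × 9.80665 m/s² × 3180 m = 7.141×10^7 Pa = 704.8 atm
upper-mantle rock: 3340 kg/m³ × 9.80665 m/s² × 15760 m = 5.162×10^8 Pa = 5095 atm
Total = 55.14 + 704.8 + 5095 = 5854.5 atm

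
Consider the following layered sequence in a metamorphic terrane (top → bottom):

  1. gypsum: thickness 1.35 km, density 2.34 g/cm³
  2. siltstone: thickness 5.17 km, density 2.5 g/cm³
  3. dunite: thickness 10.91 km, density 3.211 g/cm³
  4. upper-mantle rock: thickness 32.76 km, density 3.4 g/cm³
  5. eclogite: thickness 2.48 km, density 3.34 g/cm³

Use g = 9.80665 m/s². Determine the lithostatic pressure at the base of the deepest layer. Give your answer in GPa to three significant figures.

gypsum: 2340 kg/m³ × 9.80665 m/s² × 1350 m = 3.098×10^7 Pa = 0.03098 GPa
siltstone: 2500 kg/m³ × 9.80665 m/s² × 5170 m = 1.268×10^8 Pa = 0.1268 GPa
dunite: 3211 kg/m³ × 9.80665 m/s² × 10910 m = 3.435×10^8 Pa = 0.3435 GPa
upper-mantle rock: 3400 kg/m³ × 9.80665 m/s² × 32760 m = 1.092×10^9 Pa = 1.092 GPa
eclogite: 3340 kg/m³ × 9.80665 m/s² × 2480 m = 8.123×10^7 Pa = 0.08123 GPa
Total = 0.03098 + 0.1268 + 0.3435 + 1.092 + 0.08123 = 1.6748 GPa

1.67 GPa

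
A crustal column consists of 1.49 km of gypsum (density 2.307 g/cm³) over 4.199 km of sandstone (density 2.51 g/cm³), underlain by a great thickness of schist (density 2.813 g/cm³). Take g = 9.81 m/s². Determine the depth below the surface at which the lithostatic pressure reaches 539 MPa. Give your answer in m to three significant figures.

20300 m

Pressure at base of upper layers: 2307×9.81×1490 + 2510×9.81×4199 = 1.371×10^8 Pa = 137.1 MPa
Remaining pressure to be supplied by schist: 5.390×10^8 − 1.371×10^8 = 4.019×10^8 Pa
Additional depth in schist = 4.019×10^8 Pa / (2813 kg/m³ × 9.81 m/s²) = 14563 m
Total depth = 5689 m + 14563 m = 20252 m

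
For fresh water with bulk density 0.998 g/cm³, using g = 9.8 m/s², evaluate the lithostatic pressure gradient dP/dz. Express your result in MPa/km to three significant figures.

dP/dz = ρg = 998 kg/m³ × 9.8 m/s² = 9780.4 Pa/m
= 9780.4 Pa/m × (1 MPa/km / 1000.0 Pa/m) = 9.7804 MPa/km

9.78 MPa/km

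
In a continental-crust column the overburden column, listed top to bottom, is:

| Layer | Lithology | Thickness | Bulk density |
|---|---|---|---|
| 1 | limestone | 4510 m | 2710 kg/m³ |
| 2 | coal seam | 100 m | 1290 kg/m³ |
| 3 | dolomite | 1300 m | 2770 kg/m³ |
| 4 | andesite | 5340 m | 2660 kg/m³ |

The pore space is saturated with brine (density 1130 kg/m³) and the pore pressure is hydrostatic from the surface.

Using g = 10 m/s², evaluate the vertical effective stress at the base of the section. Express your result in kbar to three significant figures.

1.74 kbar

Overburden (lithostatic) stress σ_v:
limestone: 2710 kg/m³ × 10 m/s² × 4510 m = 1.222×10^8 Pa = 122.2 MPa
coal seam: 1290 kg/m³ × 10 m/s² × 100 m = 1.290×10^6 Pa = 1.290 MPa
dolomite: 2770 kg/m³ × 10 m/s² × 1300 m = 3.601×10^7 Pa = 36.01 MPa
andesite: 2660 kg/m³ × 10 m/s² × 5340 m = 1.420×10^8 Pa = 142.0 MPa
Total = 122.2 + 1.290 + 36.01 + 142.0 = 301.57 MPa
Pore pressure P_p = 1130 kg/m³ × 10 m/s² × 11250 m = 1.271×10^8 Pa = 127.1 MPa
Effective stress σ' = σ_v − P_p = 301.6 − 127.1 = 174.44 MPa = 1.7444 kbar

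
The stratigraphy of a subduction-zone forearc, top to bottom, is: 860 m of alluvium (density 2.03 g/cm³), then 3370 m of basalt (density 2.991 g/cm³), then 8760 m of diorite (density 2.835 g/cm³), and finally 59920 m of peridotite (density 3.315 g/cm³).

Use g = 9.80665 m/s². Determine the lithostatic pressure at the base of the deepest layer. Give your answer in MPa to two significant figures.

2300 MPa

alluvium: 2030 kg/m³ × 9.80665 m/s² × 860 m = 1.712×10^7 Pa = 17.12 MPa
basalt: 2991 kg/m³ × 9.80665 m/s² × 3370 m = 9.885×10^7 Pa = 98.85 MPa
diorite: 2835 kg/m³ × 9.80665 m/s² × 8760 m = 2.435×10^8 Pa = 243.5 MPa
peridotite: 3315 kg/m³ × 9.80665 m/s² × 59920 m = 1.948×10^9 Pa = 1948 MPa
Total = 17.12 + 98.85 + 243.5 + 1948 = 2307.5 MPa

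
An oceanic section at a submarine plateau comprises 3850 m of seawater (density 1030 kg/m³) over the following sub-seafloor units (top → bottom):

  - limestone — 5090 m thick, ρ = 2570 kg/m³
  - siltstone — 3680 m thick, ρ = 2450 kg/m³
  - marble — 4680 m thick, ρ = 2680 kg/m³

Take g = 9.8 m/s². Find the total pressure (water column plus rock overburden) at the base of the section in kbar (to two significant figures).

3.8 kbar

seawater: 1030 kg/m³ × 9.8 m/s² × 3850 m = 3.886×10^7 Pa = 0.3886 kbar
limestone: 2570 kg/m³ × 9.8 m/s² × 5090 m = 1.282×10^8 Pa = 1.282 kbar
siltstone: 2450 kg/m³ × 9.8 m/s² × 3680 m = 8.836×10^7 Pa = 0.8836 kbar
marble: 2680 kg/m³ × 9.8 m/s² × 4680 m = 1.229×10^8 Pa = 1.229 kbar
Total = 0.3886 + 1.282 + 0.8836 + 1.229 = 3.7833 kbar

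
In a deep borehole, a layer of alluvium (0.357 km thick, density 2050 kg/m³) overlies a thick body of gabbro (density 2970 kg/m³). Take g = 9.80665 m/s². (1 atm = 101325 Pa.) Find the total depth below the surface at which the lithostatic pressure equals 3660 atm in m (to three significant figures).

Pressure at base of upper layers: 2050×9.80665×357 = 7.177×10^6 Pa = 70.83 atm
Remaining pressure to be supplied by gabbro: 3.708×10^8 − 7.177×10^6 = 3.637×10^8 Pa
Additional depth in gabbro = 3.637×10^8 Pa / (2970 kg/m³ × 9.80665 m/s²) = 12486 m
Total depth = 357 m + 12486 m = 12843 m

12800 m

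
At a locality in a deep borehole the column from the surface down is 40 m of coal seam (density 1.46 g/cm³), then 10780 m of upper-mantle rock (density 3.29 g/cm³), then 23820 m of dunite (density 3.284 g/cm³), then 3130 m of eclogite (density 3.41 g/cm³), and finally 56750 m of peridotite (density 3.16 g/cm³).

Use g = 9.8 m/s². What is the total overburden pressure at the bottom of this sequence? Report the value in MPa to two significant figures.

3000 MPa

coal seam: 1460 kg/m³ × 9.8 m/s² × 40 m = 5.723×10^5 Pa = 0.5723 MPa
upper-mantle rock: 3290 kg/m³ × 9.8 m/s² × 10780 m = 3.476×10^8 Pa = 347.6 MPa
dunite: 3284 kg/m³ × 9.8 m/s² × 23820 m = 7.666×10^8 Pa = 766.6 MPa
eclogite: 3410 kg/m³ × 9.8 m/s² × 3130 m = 1.046×10^8 Pa = 104.6 MPa
peridotite: 3160 kg/m³ × 9.8 m/s² × 56750 m = 1.757×10^9 Pa = 1757 MPa
Total = 0.5723 + 347.6 + 766.6 + 104.6 + 1757 = 2976.8 MPa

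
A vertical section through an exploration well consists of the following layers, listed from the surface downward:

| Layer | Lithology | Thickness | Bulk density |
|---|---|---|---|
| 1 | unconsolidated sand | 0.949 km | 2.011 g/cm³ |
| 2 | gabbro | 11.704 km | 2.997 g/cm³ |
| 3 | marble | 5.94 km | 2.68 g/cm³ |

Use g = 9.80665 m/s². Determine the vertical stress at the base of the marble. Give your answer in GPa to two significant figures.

0.52 GPa

unconsolidated sand: 2011 kg/m³ × 9.80665 m/s² × 949 m = 1.872×10^7 Pa = 0.01872 GPa
gabbro: 2997 kg/m³ × 9.80665 m/s² × 11704 m = 3.440×10^8 Pa = 0.3440 GPa
marble: 2680 kg/m³ × 9.80665 m/s² × 5940 m = 1.561×10^8 Pa = 0.1561 GPa
Total = 0.01872 + 0.3440 + 0.1561 = 0.51882 GPa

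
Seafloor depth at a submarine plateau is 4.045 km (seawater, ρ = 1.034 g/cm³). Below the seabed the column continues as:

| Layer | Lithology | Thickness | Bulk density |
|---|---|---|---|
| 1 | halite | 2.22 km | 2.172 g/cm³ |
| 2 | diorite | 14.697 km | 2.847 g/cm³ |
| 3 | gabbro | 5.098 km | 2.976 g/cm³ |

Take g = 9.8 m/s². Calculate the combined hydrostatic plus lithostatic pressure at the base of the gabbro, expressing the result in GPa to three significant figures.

seawater: 1034 kg/m³ × 9.8 m/s² × 4045 m = 4.099×10^7 Pa = 0.04099 GPa
halite: 2172 kg/m³ × 9.8 m/s² × 2220 m = 4.725×10^7 Pa = 0.04725 GPa
diorite: 2847 kg/m³ × 9.8 m/s² × 14697 m = 4.101×10^8 Pa = 0.4101 GPa
gabbro: 2976 kg/m³ × 9.8 m/s² × 5098 m = 1.487×10^8 Pa = 0.1487 GPa
Total = 0.04099 + 0.04725 + 0.4101 + 0.1487 = 0.64698 GPa

0.647 GPa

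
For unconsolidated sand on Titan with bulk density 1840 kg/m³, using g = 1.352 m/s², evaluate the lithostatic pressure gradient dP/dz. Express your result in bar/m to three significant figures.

dP/dz = ρg = 1840 kg/m³ × 1.352 m/s² = 2487.7 Pa/m
= 2487.7 Pa/m × (1 bar/m / 1.0000×10^5 Pa/m) = 0.024877 bar/m

0.0249 bar/m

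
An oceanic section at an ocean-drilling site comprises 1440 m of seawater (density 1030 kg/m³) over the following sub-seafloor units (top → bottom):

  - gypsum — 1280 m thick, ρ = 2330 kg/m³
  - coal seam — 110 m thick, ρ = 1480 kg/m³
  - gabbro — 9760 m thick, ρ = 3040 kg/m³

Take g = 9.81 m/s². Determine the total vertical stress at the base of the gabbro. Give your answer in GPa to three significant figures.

0.336 GPa

seawater: 1030 kg/m³ × 9.81 m/s² × 1440 m = 1.455×10^7 Pa = 0.01455 GPa
gypsum: 2330 kg/m³ × 9.81 m/s² × 1280 m = 2.926×10^7 Pa = 0.02926 GPa
coal seam: 1480 kg/m³ × 9.81 m/s² × 110 m = 1.597×10^6 Pa = 1.597×10^-3 GPa
gabbro: 3040 kg/m³ × 9.81 m/s² × 9760 m = 2.911×10^8 Pa = 0.2911 GPa
Total = 0.01455 + 0.02926 + 1.597×10^-3 + 0.2911 = 0.33647 GPa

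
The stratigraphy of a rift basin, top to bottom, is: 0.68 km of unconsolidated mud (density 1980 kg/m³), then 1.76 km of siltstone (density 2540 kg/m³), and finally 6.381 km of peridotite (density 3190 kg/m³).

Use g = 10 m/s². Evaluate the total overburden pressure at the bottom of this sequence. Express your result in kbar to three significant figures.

2.62 kbar

unconsolidated mud: 1980 kg/m³ × 10 m/s² × 680 m = 1.346×10^7 Pa = 0.1346 kbar
siltstone: 2540 kg/m³ × 10 m/s² × 1760 m = 4.470×10^7 Pa = 0.4470 kbar
peridotite: 3190 kg/m³ × 10 m/s² × 6381 m = 2.036×10^8 Pa = 2.036 kbar
Total = 0.1346 + 0.4470 + 2.036 = 2.6172 kbar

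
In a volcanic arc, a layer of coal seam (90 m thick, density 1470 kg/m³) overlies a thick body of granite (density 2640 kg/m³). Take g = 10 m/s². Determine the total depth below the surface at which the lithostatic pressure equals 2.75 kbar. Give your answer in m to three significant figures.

10500 m

Pressure at base of upper layers: 1470×10×90 = 1.323×10^6 Pa = 0.01323 kbar
Remaining pressure to be supplied by granite: 2.750×10^8 − 1.323×10^6 = 2.737×10^8 Pa
Additional depth in granite = 2.737×10^8 Pa / (2640 kg/m³ × 10 m/s²) = 10367 m
Total depth = 90 m + 10367 m = 10457 m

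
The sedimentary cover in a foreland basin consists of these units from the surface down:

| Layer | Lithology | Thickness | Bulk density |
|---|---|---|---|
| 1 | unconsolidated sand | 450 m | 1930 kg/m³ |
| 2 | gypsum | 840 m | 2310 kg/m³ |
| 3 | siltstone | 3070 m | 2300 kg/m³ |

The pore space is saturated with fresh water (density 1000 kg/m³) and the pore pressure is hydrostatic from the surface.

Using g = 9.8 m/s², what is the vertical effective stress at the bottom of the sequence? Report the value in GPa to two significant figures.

0.054 GPa

Overburden (lithostatic) stress σ_v:
unconsolidated sand: 1930 kg/m³ × 9.8 m/s² × 450 m = 8.511×10^6 Pa = 8.511 MPa
gypsum: 2310 kg/m³ × 9.8 m/s² × 840 m = 1.902×10^7 Pa = 19.02 MPa
siltstone: 2300 kg/m³ × 9.8 m/s² × 3070 m = 6.920×10^7 Pa = 69.20 MPa
Total = 8.511 + 19.02 + 69.20 = 96.725 MPa
Pore pressure P_p = 1000 kg/m³ × 9.8 m/s² × 4360 m = 4.273×10^7 Pa = 42.73 MPa
Effective stress σ' = σ_v − P_p = 96.73 − 42.73 = 53.997 MPa = 0.053997 GPa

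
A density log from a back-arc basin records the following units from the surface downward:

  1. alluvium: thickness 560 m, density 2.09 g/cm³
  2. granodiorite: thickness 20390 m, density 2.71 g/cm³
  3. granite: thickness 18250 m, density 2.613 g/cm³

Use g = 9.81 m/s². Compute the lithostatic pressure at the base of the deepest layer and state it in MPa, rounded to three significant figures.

alluvium: 2090 kg/m³ × 9.81 m/s² × 560 m = 1.148×10^7 Pa = 11.48 MPa
granodiorite: 2710 kg/m³ × 9.81 m/s² × 20390 m = 5.421×10^8 Pa = 542.1 MPa
granite: 2613 kg/m³ × 9.81 m/s² × 18250 m = 4.678×10^8 Pa = 467.8 MPa
Total = 11.48 + 542.1 + 467.8 = 1021.4 MPa

1020 MPa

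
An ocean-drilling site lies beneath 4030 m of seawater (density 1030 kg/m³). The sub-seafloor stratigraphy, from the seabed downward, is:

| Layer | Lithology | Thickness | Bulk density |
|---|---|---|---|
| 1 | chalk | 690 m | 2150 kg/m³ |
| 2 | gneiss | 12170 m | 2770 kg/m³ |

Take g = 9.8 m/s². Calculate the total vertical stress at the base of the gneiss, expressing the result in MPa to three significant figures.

386 MPa

seawater: 1030 kg/m³ × 9.8 m/s² × 4030 m = 4.068×10^7 Pa = 40.68 MPa
chalk: 2150 kg/m³ × 9.8 m/s² × 690 m = 1.454×10^7 Pa = 14.54 MPa
gneiss: 2770 kg/m³ × 9.8 m/s² × 12170 m = 3.304×10^8 Pa = 330.4 MPa
Total = 40.68 + 14.54 + 330.4 = 385.58 MPa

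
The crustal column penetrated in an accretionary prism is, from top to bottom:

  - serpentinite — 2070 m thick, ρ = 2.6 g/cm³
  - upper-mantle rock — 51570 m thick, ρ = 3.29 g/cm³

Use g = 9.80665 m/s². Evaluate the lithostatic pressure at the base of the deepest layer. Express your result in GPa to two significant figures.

serpentinite: 2600 kg/m³ × 9.80665 m/s² × 2070 m = 5.278×10^7 Pa = 0.05278 GPa
upper-mantle rock: 3290 kg/m³ × 9.80665 m/s² × 51570 m = 1.664×10^9 Pa = 1.664 GPa
Total = 0.05278 + 1.664 = 1.7166 GPa

1.7 GPa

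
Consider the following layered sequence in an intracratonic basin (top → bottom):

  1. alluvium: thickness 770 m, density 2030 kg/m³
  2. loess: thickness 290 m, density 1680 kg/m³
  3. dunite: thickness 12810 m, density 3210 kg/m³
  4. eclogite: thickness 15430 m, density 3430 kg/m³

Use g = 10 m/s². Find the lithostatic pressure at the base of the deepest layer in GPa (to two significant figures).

0.96 GPa

alluvium: 2030 kg/m³ × 10 m/s² × 770 m = 1.563×10^7 Pa = 0.01563 GPa
loess: 1680 kg/m³ × 10 m/s² × 290 m = 4.872×10^6 Pa = 4.872×10^-3 GPa
dunite: 3210 kg/m³ × 10 m/s² × 12810 m = 4.112×10^8 Pa = 0.4112 GPa
eclogite: 3430 kg/m³ × 10 m/s² × 15430 m = 5.292×10^8 Pa = 0.5292 GPa
Total = 0.01563 + 4.872×10^-3 + 0.4112 + 0.5292 = 0.96095 GPa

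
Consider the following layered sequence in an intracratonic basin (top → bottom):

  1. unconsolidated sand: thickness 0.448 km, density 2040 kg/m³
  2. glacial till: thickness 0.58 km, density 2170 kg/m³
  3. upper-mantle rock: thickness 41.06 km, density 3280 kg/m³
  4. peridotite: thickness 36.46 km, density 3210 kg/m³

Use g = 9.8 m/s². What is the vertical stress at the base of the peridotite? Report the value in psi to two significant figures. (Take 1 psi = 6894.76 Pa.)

360000 psi

unconsolidated sand: 2040 kg/m³ × 9.8 m/s² × 448 m = 8.956×10^6 Pa = 1299 psi
glacial till: 2170 kg/m³ × 9.8 m/s² × 580 m = 1.233×10^7 Pa = 1789 psi
upper-mantle rock: 3280 kg/m³ × 9.8 m/s² × 41060 m = 1.320×10^9 Pa = 1.914×10^5 psi
peridotite: 3210 kg/m³ × 9.8 m/s² × 36460 m = 1.147×10^9 Pa = 1.664×10^5 psi
Total = 1299 + 1789 + 1.914×10^5 + 1.664×10^5 = 3.6087×10^5 psi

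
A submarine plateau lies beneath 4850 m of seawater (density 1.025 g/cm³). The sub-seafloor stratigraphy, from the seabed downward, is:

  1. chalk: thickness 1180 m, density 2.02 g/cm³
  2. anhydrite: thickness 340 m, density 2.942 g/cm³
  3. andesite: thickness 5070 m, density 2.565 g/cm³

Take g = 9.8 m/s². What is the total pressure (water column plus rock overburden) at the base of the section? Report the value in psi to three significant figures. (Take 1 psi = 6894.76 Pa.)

30400 psi

seawater: 1025 kg/m³ × 9.8 m/s² × 4850 m = 4.872×10^7 Pa = 7066 psi
chalk: 2020 kg/m³ × 9.8 m/s² × 1180 m = 2.336×10^7 Pa = 3388 psi
anhydrite: 2942 kg/m³ × 9.8 m/s² × 340 m = 9.803×10^6 Pa = 1422 psi
andesite: 2565 kg/m³ × 9.8 m/s² × 5070 m = 1.274×10^8 Pa = 18484 psi
Total = 7066 + 3388 + 1422 + 18484 = 30360 psi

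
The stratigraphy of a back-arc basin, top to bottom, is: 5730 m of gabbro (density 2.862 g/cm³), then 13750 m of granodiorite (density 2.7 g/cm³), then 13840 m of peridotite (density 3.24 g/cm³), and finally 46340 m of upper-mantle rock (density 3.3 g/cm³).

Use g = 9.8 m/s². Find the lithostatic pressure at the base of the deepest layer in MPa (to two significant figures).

gabbro: 2862 kg/m³ × 9.8 m/s² × 5730 m = 1.607×10^8 Pa = 160.7 MPa
granodiorite: 2700 kg/m³ × 9.8 m/s² × 13750 m = 3.638×10^8 Pa = 363.8 MPa
peridotite: 3240 kg/m³ × 9.8 m/s² × 13840 m = 4.394×10^8 Pa = 439.4 MPa
upper-mantle rock: 3300 kg/m³ × 9.8 m/s² × 46340 m = 1.499×10^9 Pa = 1499 MPa
Total = 160.7 + 363.8 + 439.4 + 1499 = 2462.6 MPa

2500 MPa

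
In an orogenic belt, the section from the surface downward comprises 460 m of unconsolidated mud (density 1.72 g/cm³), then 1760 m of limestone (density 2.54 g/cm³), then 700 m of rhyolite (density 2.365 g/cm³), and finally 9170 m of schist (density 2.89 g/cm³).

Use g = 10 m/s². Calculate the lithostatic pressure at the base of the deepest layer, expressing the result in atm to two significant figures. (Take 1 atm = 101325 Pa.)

3300 atm

unconsolidated mud: 1720 kg/m³ × 10 m/s² × 460 m = 7.912×10^6 Pa = 78.09 atm
limestone: 2540 kg/m³ × 10 m/s² × 1760 m = 4.470×10^7 Pa = 441.2 atm
rhyolite: 2365 kg/m³ × 10 m/s² × 700 m = 1.655×10^7 Pa = 163.4 atm
schist: 2890 kg/m³ × 10 m/s² × 9170 m = 2.650×10^8 Pa = 2615 atm
Total = 78.09 + 441.2 + 163.4 + 2615 = 3298.1 atm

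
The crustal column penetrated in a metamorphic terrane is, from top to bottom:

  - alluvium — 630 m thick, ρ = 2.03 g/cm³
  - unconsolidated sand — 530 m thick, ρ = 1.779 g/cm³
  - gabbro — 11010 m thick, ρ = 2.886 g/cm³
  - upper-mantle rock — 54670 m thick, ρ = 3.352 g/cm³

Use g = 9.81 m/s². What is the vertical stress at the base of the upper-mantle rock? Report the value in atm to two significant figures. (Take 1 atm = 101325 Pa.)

21000 atm

alluvium: 2030 kg/m³ × 9.81 m/s² × 630 m = 1.255×10^7 Pa = 123.8 atm
unconsolidated sand: 1779 kg/m³ × 9.81 m/s² × 530 m = 9.250×10^6 Pa = 91.29 atm
gabbro: 2886 kg/m³ × 9.81 m/s² × 11010 m = 3.117×10^8 Pa = 3076 atm
upper-mantle rock: 3352 kg/m³ × 9.81 m/s² × 54670 m = 1.798×10^9 Pa = 17742 atm
Total = 123.8 + 91.29 + 3076 + 17742 = 21034 atm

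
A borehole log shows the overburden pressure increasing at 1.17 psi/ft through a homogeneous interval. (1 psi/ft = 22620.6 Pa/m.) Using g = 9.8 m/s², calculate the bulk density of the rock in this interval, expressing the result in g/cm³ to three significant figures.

2.70 g/cm³

ρ = (dP/dz)/g = 1.17 psi/ft / 9.8 m/s² = 26466 Pa/m / 9.8 m/s² = 2700.6 kg/m³
= 2.701 g/cm³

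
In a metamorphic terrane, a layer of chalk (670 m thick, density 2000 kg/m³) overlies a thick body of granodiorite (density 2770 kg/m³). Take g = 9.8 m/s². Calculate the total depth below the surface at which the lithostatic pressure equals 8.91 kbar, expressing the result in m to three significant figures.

33000 m

Pressure at base of upper layers: 2000×9.8×670 = 1.313×10^7 Pa = 0.1313 kbar
Remaining pressure to be supplied by granodiorite: 8.910×10^8 − 1.313×10^7 = 8.779×10^8 Pa
Additional depth in granodiorite = 8.779×10^8 Pa / (2770 kg/m³ × 9.8 m/s²) = 32339 m
Total depth = 670 m + 32339 m = 33009 m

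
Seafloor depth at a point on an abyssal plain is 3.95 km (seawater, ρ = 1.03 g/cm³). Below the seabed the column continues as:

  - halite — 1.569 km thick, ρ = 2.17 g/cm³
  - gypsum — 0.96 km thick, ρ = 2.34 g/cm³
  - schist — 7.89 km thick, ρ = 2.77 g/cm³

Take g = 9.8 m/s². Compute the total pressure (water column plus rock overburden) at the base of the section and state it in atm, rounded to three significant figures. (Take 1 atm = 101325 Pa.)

3050 atm

seawater: 1030 kg/m³ × 9.8 m/s² × 3950 m = 3.987×10^7 Pa = 393.5 atm
halite: 2170 kg/m³ × 9.8 m/s² × 1569 m = 3.337×10^7 Pa = 329.3 atm
gypsum: 2340 kg/m³ × 9.8 m/s² × 960 m = 2.201×10^7 Pa = 217.3 atm
schist: 2770 kg/m³ × 9.8 m/s² × 7890 m = 2.142×10^8 Pa = 2114 atm
Total = 393.5 + 329.3 + 217.3 + 2114 = 3053.9 atm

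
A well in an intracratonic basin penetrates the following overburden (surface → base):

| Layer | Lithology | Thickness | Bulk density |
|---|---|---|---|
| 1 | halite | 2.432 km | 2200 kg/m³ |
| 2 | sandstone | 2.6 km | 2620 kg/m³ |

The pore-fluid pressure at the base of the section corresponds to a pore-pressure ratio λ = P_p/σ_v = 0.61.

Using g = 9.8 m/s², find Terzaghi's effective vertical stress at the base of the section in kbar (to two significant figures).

Overburden (lithostatic) stress σ_v:
halite: 2200 kg/m³ × 9.8 m/s² × 2432 m = 5.243×10^7 Pa = 52.43 MPa
sandstone: 2620 kg/m³ × 9.8 m/s² × 2600 m = 6.676×10^7 Pa = 66.76 MPa
Total = 52.43 + 66.76 = 119.19 MPa
Pore pressure P_p = λ·σ_v = 0.61 × 119.2 MPa = 72.71 MPa
Effective stress σ' = σ_v − P_p = 119.2 − 72.71 = 46.485 MPa = 0.46485 kbar

0.46 kbar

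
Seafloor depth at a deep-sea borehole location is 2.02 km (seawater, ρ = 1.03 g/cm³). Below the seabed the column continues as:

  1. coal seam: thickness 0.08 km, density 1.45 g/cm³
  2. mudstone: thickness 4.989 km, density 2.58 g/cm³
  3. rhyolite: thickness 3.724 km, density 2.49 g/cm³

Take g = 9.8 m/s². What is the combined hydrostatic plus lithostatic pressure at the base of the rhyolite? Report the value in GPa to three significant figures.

0.239 GPa

seawater: 1030 kg/m³ × 9.8 m/s² × 2020 m = 2.039×10^7 Pa = 0.02039 GPa
coal seam: 1450 kg/m³ × 9.8 m/s² × 80 m = 1.137×10^6 Pa = 1.137×10^-3 GPa
mudstone: 2580 kg/m³ × 9.8 m/s² × 4989 m = 1.261×10^8 Pa = 0.1261 GPa
rhyolite: 2490 kg/m³ × 9.8 m/s² × 3724 m = 9.087×10^7 Pa = 0.09087 GPa
Total = 0.02039 + 1.137×10^-3 + 0.1261 + 0.09087 = 0.23854 GPa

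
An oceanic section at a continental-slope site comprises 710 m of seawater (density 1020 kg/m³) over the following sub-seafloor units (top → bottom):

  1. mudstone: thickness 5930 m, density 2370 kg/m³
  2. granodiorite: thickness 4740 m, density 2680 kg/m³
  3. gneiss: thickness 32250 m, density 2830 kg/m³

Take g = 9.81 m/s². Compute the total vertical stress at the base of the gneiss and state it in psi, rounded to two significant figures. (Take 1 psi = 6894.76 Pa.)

seawater: 1020 kg/m³ × 9.81 m/s² × 710 m = 7.104×10^6 Pa = 1030 psi
mudstone: 2370 kg/m³ × 9.81 m/s² × 5930 m = 1.379×10^8 Pa = 19996 psi
granodiorite: 2680 kg/m³ × 9.81 m/s² × 4740 m = 1.246×10^8 Pa = 18074 psi
gneiss: 2830 kg/m³ × 9.81 m/s² × 32250 m = 8.953×10^8 Pa = 1.299×10^5 psi
Total = 1030 + 19996 + 18074 + 1.299×10^5 = 1.6896×10^5 psi

170000 psi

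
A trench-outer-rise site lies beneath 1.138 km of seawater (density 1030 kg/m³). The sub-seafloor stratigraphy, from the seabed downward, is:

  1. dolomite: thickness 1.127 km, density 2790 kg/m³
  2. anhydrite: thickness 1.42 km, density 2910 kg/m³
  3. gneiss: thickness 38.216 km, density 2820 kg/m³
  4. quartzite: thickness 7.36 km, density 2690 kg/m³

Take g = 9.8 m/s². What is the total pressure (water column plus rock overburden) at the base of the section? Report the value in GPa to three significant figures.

1.33 GPa

seawater: 1030 kg/m³ × 9.8 m/s² × 1138 m = 1.149×10^7 Pa = 0.01149 GPa
dolomite: 2790 kg/m³ × 9.8 m/s² × 1127 m = 3.081×10^7 Pa = 0.03081 GPa
anhydrite: 2910 kg/m³ × 9.8 m/s² × 1420 m = 4.050×10^7 Pa = 0.04050 GPa
gneiss: 2820 kg/m³ × 9.8 m/s² × 38216 m = 1.056×10^9 Pa = 1.056 GPa
quartzite: 2690 kg/m³ × 9.8 m/s² × 7360 m = 1.940×10^8 Pa = 0.1940 GPa
Total = 0.01149 + 0.03081 + 0.04050 + 1.056 + 0.1940 = 1.3330 GPa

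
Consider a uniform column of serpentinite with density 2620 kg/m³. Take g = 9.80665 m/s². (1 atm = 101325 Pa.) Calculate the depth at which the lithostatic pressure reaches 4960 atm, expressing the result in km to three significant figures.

19.6 km

h = P/(ρg) = 4960 atm / (2620 kg/m³ × 9.80665 m/s²) = 5.026×10^8 Pa / 25693 Pa/m = 19560 m
= 19.560 km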